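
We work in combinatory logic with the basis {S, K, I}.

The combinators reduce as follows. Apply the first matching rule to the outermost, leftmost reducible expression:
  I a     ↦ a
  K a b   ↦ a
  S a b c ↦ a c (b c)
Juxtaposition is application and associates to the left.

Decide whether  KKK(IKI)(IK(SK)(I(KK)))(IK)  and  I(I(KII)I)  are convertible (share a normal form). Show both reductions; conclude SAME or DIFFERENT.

Answer: SAME — A ⇓ I, B ⇓ I

Working:
Term A:
  start: KKK(IKI)(IK(SK)(I(KK)))(IK)
  step 1: K(IKI)(IK(SK)(I(KK)))(IK)
  step 2: IKI(IK)
  step 3: KI(IK)
  step 4: I

Term B:
  start: I(I(KII)I)
  step 1: I(KII)I
  step 2: KIII
  step 3: II
  step 4: I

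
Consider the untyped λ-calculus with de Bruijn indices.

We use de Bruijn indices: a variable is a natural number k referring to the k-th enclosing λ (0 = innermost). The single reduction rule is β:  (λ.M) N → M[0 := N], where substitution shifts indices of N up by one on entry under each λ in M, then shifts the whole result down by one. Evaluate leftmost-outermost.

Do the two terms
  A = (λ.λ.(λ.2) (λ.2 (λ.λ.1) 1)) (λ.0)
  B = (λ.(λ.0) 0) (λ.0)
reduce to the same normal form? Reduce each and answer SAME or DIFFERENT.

Answer: DIFFERENT — A ⇓ λ.λ.0, B ⇓ λ.0

Working:
Term A:
  start: (λ.λ.(λ.2) (λ.2 (λ.λ.1) 1)) (λ.0)
  [1] λ.(λ.λ.0) (λ.(λ.0) (λ.λ.1) 1)
  [2] λ.λ.0

Term B:
  start: (λ.(λ.0) 0) (λ.0)
  [1] (λ.0) (λ.0)
  [2] λ.0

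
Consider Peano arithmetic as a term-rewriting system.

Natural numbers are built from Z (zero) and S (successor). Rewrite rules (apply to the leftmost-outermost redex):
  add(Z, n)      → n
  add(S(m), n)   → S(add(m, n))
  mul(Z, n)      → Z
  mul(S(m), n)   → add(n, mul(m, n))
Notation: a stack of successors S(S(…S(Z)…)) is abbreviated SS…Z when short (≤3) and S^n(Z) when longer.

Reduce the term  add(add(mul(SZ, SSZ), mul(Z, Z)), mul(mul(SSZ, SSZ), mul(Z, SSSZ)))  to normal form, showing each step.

  start: add(add(mul(SZ, SSZ), mul(Z, Z)), mul(mul(SSZ, SSZ), mul(Z, SSSZ)))
  [1] add(add(add(SSZ, mul(Z, SSZ)), mul(Z, Z)), mul(mul(SSZ, SSZ), mul(Z, SSSZ)))
  [2] add(add(S(add(SZ, mul(Z, SSZ))), mul(Z, Z)), mul(mul(SSZ, SSZ), mul(Z, SSSZ)))
  [3] add(S(add(add(SZ, mul(Z, SSZ)), mul(Z, Z))), mul(mul(SSZ, SSZ), mul(Z, SSSZ)))
  [4] S(add(add(add(SZ, mul(Z, SSZ)), mul(Z, Z)), mul(mul(SSZ, SSZ), mul(Z, SSSZ))))
  [5] S(add(add(S(add(Z, mul(Z, SSZ))), mul(Z, Z)), mul(mul(SSZ, SSZ), mul(Z, SSSZ))))
  [6] S(add(S(add(add(Z, mul(Z, SSZ)), mul(Z, Z))), mul(mul(SSZ, SSZ), mul(Z, SSSZ))))
  [7] S(S(add(add(add(Z, mul(Z, SSZ)), mul(Z, Z)), mul(mul(SSZ, SSZ), mul(Z, SSSZ)))))
  [8] S(S(add(add(mul(Z, SSZ), mul(Z, Z)), mul(mul(SSZ, SSZ), mul(Z, SSSZ)))))
  [9] S(S(add(add(Z, mul(Z, Z)), mul(mul(SSZ, SSZ), mul(Z, SSSZ)))))
  [10] S(S(add(mul(Z, Z), mul(mul(SSZ, SSZ), mul(Z, SSSZ)))))
  [11] S(S(add(Z, mul(mul(SSZ, SSZ), mul(Z, SSSZ)))))
  [12] S(S(mul(mul(SSZ, SSZ), mul(Z, SSSZ))))
  [13] S(S(mul(add(SSZ, mul(SZ, SSZ)), mul(Z, SSSZ))))
  [14] S(S(mul(S(add(SZ, mul(SZ, SSZ))), mul(Z, SSSZ))))
  [15] S(S(add(mul(Z, SSSZ), mul(add(SZ, mul(SZ, SSZ)), mul(Z, SSSZ)))))
  [16] S(S(add(Z, mul(add(SZ, mul(SZ, SSZ)), mul(Z, SSSZ)))))
  [17] S(S(mul(add(SZ, mul(SZ, SSZ)), mul(Z, SSSZ))))
  [18] S(S(mul(S(add(Z, mul(SZ, SSZ))), mul(Z, SSSZ))))
  [19] S(S(add(mul(Z, SSSZ), mul(add(Z, mul(SZ, SSZ)), mul(Z, SSSZ)))))
  [20] S(S(add(Z, mul(add(Z, mul(SZ, SSZ)), mul(Z, SSSZ)))))
  [21] S(S(mul(add(Z, mul(SZ, SSZ)), mul(Z, SSSZ))))
  [22] S(S(mul(mul(SZ, SSZ), mul(Z, SSSZ))))
  [23] S(S(mul(add(SSZ, mul(Z, SSZ)), mul(Z, SSSZ))))
  [24] S(S(mul(S(add(SZ, mul(Z, SSZ))), mul(Z, SSSZ))))
  [25] S(S(add(mul(Z, SSSZ), mul(add(SZ, mul(Z, SSZ)), mul(Z, SSSZ)))))
  [26] S(S(add(Z, mul(add(SZ, mul(Z, SSZ)), mul(Z, SSSZ)))))
  [27] S(S(mul(add(SZ, mul(Z, SSZ)), mul(Z, SSSZ))))
  [28] S(S(mul(S(add(Z, mul(Z, SSZ))), mul(Z, SSSZ))))
  [29] S(S(add(mul(Z, SSSZ), mul(add(Z, mul(Z, SSZ)), mul(Z, SSSZ)))))
  [30] S(S(add(Z, mul(add(Z, mul(Z, SSZ)), mul(Z, SSSZ)))))
  [31] S(S(mul(add(Z, mul(Z, SSZ)), mul(Z, SSSZ))))
  [32] S(S(mul(mul(Z, SSZ), mul(Z, SSSZ))))
  [33] S(S(mul(Z, mul(Z, SSSZ))))
  [34] SSZ

Answer: normal form = SSZ  (in 34 steps)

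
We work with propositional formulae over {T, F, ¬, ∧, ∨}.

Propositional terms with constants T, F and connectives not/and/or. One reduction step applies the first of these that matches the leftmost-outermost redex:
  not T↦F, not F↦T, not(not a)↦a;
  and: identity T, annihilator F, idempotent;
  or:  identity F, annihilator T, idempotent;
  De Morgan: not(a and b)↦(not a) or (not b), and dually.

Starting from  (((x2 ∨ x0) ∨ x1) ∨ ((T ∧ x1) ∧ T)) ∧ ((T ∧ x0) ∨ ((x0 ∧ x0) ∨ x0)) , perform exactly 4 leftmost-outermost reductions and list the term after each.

Answer: after 4 steps: (((x2 ∨ x0) ∨ x1) ∨ x1) ∧ (x0 ∨ (x0 ∨ x0))

Derivation:
  start: (((x2 ∨ x0) ∨ x1) ∨ ((T ∧ x1) ∧ T)) ∧ ((T ∧ x0) ∨ ((x0 ∧ x0) ∨ x0))
  step 1: (((x2 ∨ x0) ∨ x1) ∨ (T ∧ x1)) ∧ ((T ∧ x0) ∨ ((x0 ∧ x0) ∨ x0))
  step 2: (((x2 ∨ x0) ∨ x1) ∨ x1) ∧ ((T ∧ x0) ∨ ((x0 ∧ x0) ∨ x0))
  step 3: (((x2 ∨ x0) ∨ x1) ∨ x1) ∧ (x0 ∨ ((x0 ∧ x0) ∨ x0))
  step 4: (((x2 ∨ x0) ∨ x1) ∨ x1) ∧ (x0 ∨ (x0 ∨ x0))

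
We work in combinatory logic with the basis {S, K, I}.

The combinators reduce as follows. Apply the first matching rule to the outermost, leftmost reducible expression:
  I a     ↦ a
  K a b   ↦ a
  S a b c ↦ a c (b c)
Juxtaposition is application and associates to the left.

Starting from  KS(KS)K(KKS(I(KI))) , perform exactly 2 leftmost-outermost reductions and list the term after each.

Answer: after 2 steps: SK(K(I(KI)))

Derivation:
  start: KS(KS)K(KKS(I(KI)))
  [1] SK(KKS(I(KI)))
  [2] SK(K(I(KI)))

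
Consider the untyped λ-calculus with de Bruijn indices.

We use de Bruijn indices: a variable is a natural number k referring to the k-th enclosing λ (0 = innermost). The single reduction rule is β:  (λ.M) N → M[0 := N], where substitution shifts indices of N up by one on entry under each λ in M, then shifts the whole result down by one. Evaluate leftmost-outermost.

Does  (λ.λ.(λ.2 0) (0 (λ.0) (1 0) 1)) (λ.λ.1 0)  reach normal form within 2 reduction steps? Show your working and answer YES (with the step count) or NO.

Answer: NO — after 2 steps the term is λ.(λ.λ.1 0) (0 (λ.0) ((λ.λ.1 0) 0) (λ.λ.1 0)), not yet normal

Reduction:
  start: (λ.λ.(λ.2 0) (0 (λ.0) (1 0) 1)) (λ.λ.1 0)
  →1  λ.(λ.(λ.λ.1 0) 0) (0 (λ.0) ((λ.λ.1 0) 0) (λ.λ.1 0))
  →2  λ.(λ.λ.1 0) (0 (λ.0) ((λ.λ.1 0) 0) (λ.λ.1 0))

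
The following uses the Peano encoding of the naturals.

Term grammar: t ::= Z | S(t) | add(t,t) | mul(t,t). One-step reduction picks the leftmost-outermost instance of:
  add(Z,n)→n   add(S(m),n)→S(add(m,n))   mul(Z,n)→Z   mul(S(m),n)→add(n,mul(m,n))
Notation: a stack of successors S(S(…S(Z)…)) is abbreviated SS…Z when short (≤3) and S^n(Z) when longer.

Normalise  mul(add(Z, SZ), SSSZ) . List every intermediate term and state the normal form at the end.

Answer: normal form = SSSZ  (in 7 steps)

Derivation:
  start: mul(add(Z, SZ), SSSZ)
  [1] mul(SZ, SSSZ)
  [2] add(SSSZ, mul(Z, SSSZ))
  [3] S(add(SSZ, mul(Z, SSSZ)))
  [4] S(S(add(SZ, mul(Z, SSSZ))))
  [5] S(S(S(add(Z, mul(Z, SSSZ)))))
  [6] S(S(S(mul(Z, SSSZ))))
  [7] SSSZ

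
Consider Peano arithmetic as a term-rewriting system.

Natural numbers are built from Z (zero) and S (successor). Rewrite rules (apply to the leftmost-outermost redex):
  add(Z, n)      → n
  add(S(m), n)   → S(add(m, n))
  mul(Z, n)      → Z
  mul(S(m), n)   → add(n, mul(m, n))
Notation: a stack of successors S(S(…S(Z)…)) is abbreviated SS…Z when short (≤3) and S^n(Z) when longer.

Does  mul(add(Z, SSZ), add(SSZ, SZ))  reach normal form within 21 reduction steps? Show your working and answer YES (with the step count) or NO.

  start: mul(add(Z, SSZ), add(SSZ, SZ))
  →1  mul(SSZ, add(SSZ, SZ))
  →2  add(add(SSZ, SZ), mul(SZ, add(SSZ, SZ)))
  →3  add(S(add(SZ, SZ)), mul(SZ, add(SSZ, SZ)))
  →4  S(add(add(SZ, SZ), mul(SZ, add(SSZ, SZ))))
  →5  S(add(S(add(Z, SZ)), mul(SZ, add(SSZ, SZ))))
  →6  S(S(add(add(Z, SZ), mul(SZ, add(SSZ, SZ)))))
  →7  S(S(add(SZ, mul(SZ, add(SSZ, SZ)))))
  →8  S(S(S(add(Z, mul(SZ, add(SSZ, SZ))))))
  →9  S(S(S(mul(SZ, add(SSZ, SZ)))))
  →10  S(S(S(add(add(SSZ, SZ), mul(Z, add(SSZ, SZ))))))
  →11  S(S(S(add(S(add(SZ, SZ)), mul(Z, add(SSZ, SZ))))))
  →12  S(S(S(S(add(add(SZ, SZ), mul(Z, add(SSZ, SZ)))))))
  →13  S(S(S(S(add(S(add(Z, SZ)), mul(Z, add(SSZ, SZ)))))))
  →14  S(S(S(S(S(add(add(Z, SZ), mul(Z, add(SSZ, SZ))))))))
  →15  S(S(S(S(S(add(SZ, mul(Z, add(SSZ, SZ))))))))
  →16  S(S(S(S(S(S(add(Z, mul(Z, add(SSZ, SZ)))))))))
  →17  S(S(S(S(S(S(mul(Z, add(SSZ, SZ))))))))
  →18  S^6(Z)

Answer: YES — reaches normal form S^6(Z) in 18 ≤ 21 steps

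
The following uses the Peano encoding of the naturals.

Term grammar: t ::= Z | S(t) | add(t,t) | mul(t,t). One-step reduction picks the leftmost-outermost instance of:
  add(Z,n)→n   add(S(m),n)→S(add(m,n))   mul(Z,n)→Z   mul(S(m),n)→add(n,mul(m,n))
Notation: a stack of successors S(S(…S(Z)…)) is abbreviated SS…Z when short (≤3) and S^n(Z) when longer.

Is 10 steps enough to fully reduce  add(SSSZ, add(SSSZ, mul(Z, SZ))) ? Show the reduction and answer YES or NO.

Answer: YES — reaches normal form S^6(Z) in 9 ≤ 10 steps

Derivation:
  start: add(SSSZ, add(SSSZ, mul(Z, SZ)))
  step 1: S(add(SSZ, add(SSSZ, mul(Z, SZ))))
  step 2: S(S(add(SZ, add(SSSZ, mul(Z, SZ)))))
  step 3: S(S(S(add(Z, add(SSSZ, mul(Z, SZ))))))
  step 4: S(S(S(add(SSSZ, mul(Z, SZ)))))
  step 5: S(S(S(S(add(SSZ, mul(Z, SZ))))))
  step 6: S(S(S(S(S(add(SZ, mul(Z, SZ)))))))
  step 7: S(S(S(S(S(S(add(Z, mul(Z, SZ))))))))
  step 8: S(S(S(S(S(S(mul(Z, SZ)))))))
  step 9: S^6(Z)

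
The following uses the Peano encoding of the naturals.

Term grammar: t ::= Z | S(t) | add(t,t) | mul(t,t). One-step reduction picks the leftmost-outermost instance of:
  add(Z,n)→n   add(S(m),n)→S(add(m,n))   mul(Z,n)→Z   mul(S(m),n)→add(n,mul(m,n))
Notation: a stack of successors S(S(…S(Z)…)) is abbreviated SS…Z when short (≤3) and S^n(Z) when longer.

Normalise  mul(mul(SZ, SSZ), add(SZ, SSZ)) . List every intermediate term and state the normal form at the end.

Answer: normal form = S^6(Z)  (in 20 steps)

Working:
  start: mul(mul(SZ, SSZ), add(SZ, SSZ))
  step 1: mul(add(SSZ, mul(Z, SSZ)), add(SZ, SSZ))
  step 2: mul(S(add(SZ, mul(Z, SSZ))), add(SZ, SSZ))
  step 3: add(add(SZ, SSZ), mul(add(SZ, mul(Z, SSZ)), add(SZ, SSZ)))
  step 4: add(S(add(Z, SSZ)), mul(add(SZ, mul(Z, SSZ)), add(SZ, SSZ)))
  step 5: S(add(add(Z, SSZ), mul(add(SZ, mul(Z, SSZ)), add(SZ, SSZ))))
  step 6: S(add(SSZ, mul(add(SZ, mul(Z, SSZ)), add(SZ, SSZ))))
  step 7: S(S(add(SZ, mul(add(SZ, mul(Z, SSZ)), add(SZ, SSZ)))))
  step 8: S(S(S(add(Z, mul(add(SZ, mul(Z, SSZ)), add(SZ, SSZ))))))
  step 9: S(S(S(mul(add(SZ, mul(Z, SSZ)), add(SZ, SSZ)))))
  step 10: S(S(S(mul(S(add(Z, mul(Z, SSZ))), add(SZ, SSZ)))))
  step 11: S(S(S(add(add(SZ, SSZ), mul(add(Z, mul(Z, SSZ)), add(SZ, SSZ))))))
  step 12: S(S(S(add(S(add(Z, SSZ)), mul(add(Z, mul(Z, SSZ)), add(SZ, SSZ))))))
  step 13: S(S(S(S(add(add(Z, SSZ), mul(add(Z, mul(Z, SSZ)), add(SZ, SSZ)))))))
  step 14: S(S(S(S(add(SSZ, mul(add(Z, mul(Z, SSZ)), add(SZ, SSZ)))))))
  step 15: S(S(S(S(S(add(SZ, mul(add(Z, mul(Z, SSZ)), add(SZ, SSZ))))))))
  step 16: S(S(S(S(S(S(add(Z, mul(add(Z, mul(Z, SSZ)), add(SZ, SSZ)))))))))
  step 17: S(S(S(S(S(S(mul(add(Z, mul(Z, SSZ)), add(SZ, SSZ))))))))
  step 18: S(S(S(S(S(S(mul(mul(Z, SSZ), add(SZ, SSZ))))))))
  step 19: S(S(S(S(S(S(mul(Z, add(SZ, SSZ))))))))
  step 20: S^6(Z)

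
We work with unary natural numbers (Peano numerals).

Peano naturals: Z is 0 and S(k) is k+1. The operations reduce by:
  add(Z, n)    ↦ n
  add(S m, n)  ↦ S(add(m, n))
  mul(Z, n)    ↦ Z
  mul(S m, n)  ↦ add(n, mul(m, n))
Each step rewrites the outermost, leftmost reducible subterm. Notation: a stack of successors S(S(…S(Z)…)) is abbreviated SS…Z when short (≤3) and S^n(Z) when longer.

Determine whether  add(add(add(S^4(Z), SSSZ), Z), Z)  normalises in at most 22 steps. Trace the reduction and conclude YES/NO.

  start: add(add(add(S^4(Z), SSSZ), Z), Z)
  step 1: add(add(S(add(SSSZ, SSSZ)), Z), Z)
  step 2: add(S(add(add(SSSZ, SSSZ), Z)), Z)
  step 3: S(add(add(add(SSSZ, SSSZ), Z), Z))
  step 4: S(add(add(S(add(SSZ, SSSZ)), Z), Z))
  step 5: S(add(S(add(add(SSZ, SSSZ), Z)), Z))
  step 6: S(S(add(add(add(SSZ, SSSZ), Z), Z)))
  step 7: S(S(add(add(S(add(SZ, SSSZ)), Z), Z)))
  step 8: S(S(add(S(add(add(SZ, SSSZ), Z)), Z)))
  step 9: S(S(S(add(add(add(SZ, SSSZ), Z), Z))))
  step 10: S(S(S(add(add(S(add(Z, SSSZ)), Z), Z))))
  step 11: S(S(S(add(S(add(add(Z, SSSZ), Z)), Z))))
  step 12: S(S(S(S(add(add(add(Z, SSSZ), Z), Z)))))
  step 13: S(S(S(S(add(add(SSSZ, Z), Z)))))
  step 14: S(S(S(S(add(S(add(SSZ, Z)), Z)))))
  step 15: S(S(S(S(S(add(add(SSZ, Z), Z))))))
  step 16: S(S(S(S(S(add(S(add(SZ, Z)), Z))))))
  step 17: S(S(S(S(S(S(add(add(SZ, Z), Z)))))))
  step 18: S(S(S(S(S(S(add(S(add(Z, Z)), Z)))))))
  step 19: S(S(S(S(S(S(S(add(add(Z, Z), Z))))))))
  step 20: S(S(S(S(S(S(S(add(Z, Z))))))))
  step 21: S^7(Z)

Answer: YES — reaches normal form S^7(Z) in 21 ≤ 22 steps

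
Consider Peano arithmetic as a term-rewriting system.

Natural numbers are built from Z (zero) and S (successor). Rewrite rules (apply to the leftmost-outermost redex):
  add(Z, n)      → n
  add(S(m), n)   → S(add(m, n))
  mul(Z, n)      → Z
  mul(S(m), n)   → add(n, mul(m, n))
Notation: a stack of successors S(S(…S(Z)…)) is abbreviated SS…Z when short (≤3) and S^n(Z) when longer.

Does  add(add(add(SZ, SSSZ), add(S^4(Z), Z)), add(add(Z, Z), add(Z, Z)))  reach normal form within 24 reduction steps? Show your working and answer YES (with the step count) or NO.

Answer: YES — reaches normal form S^8(Z) in 24 ≤ 24 steps

Derivation:
  start: add(add(add(SZ, SSSZ), add(S^4(Z), Z)), add(add(Z, Z), add(Z, Z)))
  →1  add(add(S(add(Z, SSSZ)), add(S^4(Z), Z)), add(add(Z, Z), add(Z, Z)))
  →2  add(S(add(add(Z, SSSZ), add(S^4(Z), Z))), add(add(Z, Z), add(Z, Z)))
  →3  S(add(add(add(Z, SSSZ), add(S^4(Z), Z)), add(add(Z, Z), add(Z, Z))))
  →4  S(add(add(SSSZ, add(S^4(Z), Z)), add(add(Z, Z), add(Z, Z))))
  →5  S(add(S(add(SSZ, add(S^4(Z), Z))), add(add(Z, Z), add(Z, Z))))
  →6  S(S(add(add(SSZ, add(S^4(Z), Z)), add(add(Z, Z), add(Z, Z)))))
  →7  S(S(add(S(add(SZ, add(S^4(Z), Z))), add(add(Z, Z), add(Z, Z)))))
  →8  S(S(S(add(add(SZ, add(S^4(Z), Z)), add(add(Z, Z), add(Z, Z))))))
  →9  S(S(S(add(S(add(Z, add(S^4(Z), Z))), add(add(Z, Z), add(Z, Z))))))
  →10  S(S(S(S(add(add(Z, add(S^4(Z), Z)), add(add(Z, Z), add(Z, Z)))))))
  →11  S(S(S(S(add(add(S^4(Z), Z), add(add(Z, Z), add(Z, Z)))))))
  →12  S(S(S(S(add(S(add(SSSZ, Z)), add(add(Z, Z), add(Z, Z)))))))
  →13  S(S(S(S(S(add(add(SSSZ, Z), add(add(Z, Z), add(Z, Z))))))))
  →14  S(S(S(S(S(add(S(add(SSZ, Z)), add(add(Z, Z), add(Z, Z))))))))
  →15  S(S(S(S(S(S(add(add(SSZ, Z), add(add(Z, Z), add(Z, Z)))))))))
  →16  S(S(S(S(S(S(add(S(add(SZ, Z)), add(add(Z, Z), add(Z, Z)))))))))
  →17  S(S(S(S(S(S(S(add(add(SZ, Z), add(add(Z, Z), add(Z, Z))))))))))
  →18  S(S(S(S(S(S(S(add(S(add(Z, Z)), add(add(Z, Z), add(Z, Z))))))))))
  →19  S(S(S(S(S(S(S(S(add(add(Z, Z), add(add(Z, Z), add(Z, Z)))))))))))
  →20  S(S(S(S(S(S(S(S(add(Z, add(add(Z, Z), add(Z, Z)))))))))))
  →21  S(S(S(S(S(S(S(S(add(add(Z, Z), add(Z, Z))))))))))
  →22  S(S(S(S(S(S(S(S(add(Z, add(Z, Z))))))))))
  →23  S(S(S(S(S(S(S(S(add(Z, Z)))))))))
  →24  S^8(Z)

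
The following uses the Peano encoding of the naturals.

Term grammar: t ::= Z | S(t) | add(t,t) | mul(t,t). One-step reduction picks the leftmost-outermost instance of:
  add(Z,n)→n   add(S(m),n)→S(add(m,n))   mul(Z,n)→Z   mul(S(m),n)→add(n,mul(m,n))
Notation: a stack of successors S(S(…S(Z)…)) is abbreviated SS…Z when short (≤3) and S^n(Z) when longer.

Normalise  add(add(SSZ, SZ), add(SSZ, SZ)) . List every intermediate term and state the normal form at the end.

Answer: normal form = S^6(Z)  (in 10 steps)

Reduction:
  start: add(add(SSZ, SZ), add(SSZ, SZ))
  →1  add(S(add(SZ, SZ)), add(SSZ, SZ))
  →2  S(add(add(SZ, SZ), add(SSZ, SZ)))
  →3  S(add(S(add(Z, SZ)), add(SSZ, SZ)))
  →4  S(S(add(add(Z, SZ), add(SSZ, SZ))))
  →5  S(S(add(SZ, add(SSZ, SZ))))
  →6  S(S(S(add(Z, add(SSZ, SZ)))))
  →7  S(S(S(add(SSZ, SZ))))
  →8  S(S(S(S(add(SZ, SZ)))))
  →9  S(S(S(S(S(add(Z, SZ))))))
  →10  S^6(Z)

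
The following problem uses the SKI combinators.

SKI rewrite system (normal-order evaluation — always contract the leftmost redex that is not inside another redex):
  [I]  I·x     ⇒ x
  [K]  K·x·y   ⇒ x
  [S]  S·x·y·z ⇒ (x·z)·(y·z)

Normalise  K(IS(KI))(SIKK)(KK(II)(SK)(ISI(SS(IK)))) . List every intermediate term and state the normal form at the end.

Answer: normal form = S(KI)(SK)  (in 4 steps)

Working:
  start: K(IS(KI))(SIKK)(KK(II)(SK)(ISI(SS(IK))))
  →1  IS(KI)(KK(II)(SK)(ISI(SS(IK))))
  →2  S(KI)(KK(II)(SK)(ISI(SS(IK))))
  →3  S(KI)(K(SK)(ISI(SS(IK))))
  →4  S(KI)(SK)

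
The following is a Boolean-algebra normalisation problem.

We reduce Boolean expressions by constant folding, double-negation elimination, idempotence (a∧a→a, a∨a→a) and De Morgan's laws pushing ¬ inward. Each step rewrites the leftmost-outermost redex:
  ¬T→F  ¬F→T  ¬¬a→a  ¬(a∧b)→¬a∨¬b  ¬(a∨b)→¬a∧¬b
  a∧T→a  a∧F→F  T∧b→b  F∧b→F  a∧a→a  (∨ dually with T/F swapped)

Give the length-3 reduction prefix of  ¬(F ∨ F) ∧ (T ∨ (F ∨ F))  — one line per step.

Answer: after 3 steps: T ∧ (T ∨ (F ∨ F))

Working:
  start: ¬(F ∨ F) ∧ (T ∨ (F ∨ F))
  step 1: (¬F ∧ ¬F) ∧ (T ∨ (F ∨ F))
  step 2: ¬F ∧ (T ∨ (F ∨ F))
  step 3: T ∧ (T ∨ (F ∨ F))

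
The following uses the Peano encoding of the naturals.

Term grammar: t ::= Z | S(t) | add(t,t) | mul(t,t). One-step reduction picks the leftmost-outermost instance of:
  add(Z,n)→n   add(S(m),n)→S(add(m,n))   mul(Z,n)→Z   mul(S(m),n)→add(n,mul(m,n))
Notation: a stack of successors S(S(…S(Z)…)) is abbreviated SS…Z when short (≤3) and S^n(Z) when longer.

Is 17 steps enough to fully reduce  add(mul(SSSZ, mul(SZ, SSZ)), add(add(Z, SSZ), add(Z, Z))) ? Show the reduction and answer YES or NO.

  start: add(mul(SSSZ, mul(SZ, SSZ)), add(add(Z, SSZ), add(Z, Z)))
  step 1: add(add(mul(SZ, SSZ), mul(SSZ, mul(SZ, SSZ))), add(add(Z, SSZ), add(Z, Z)))
  step 2: add(add(add(SSZ, mul(Z, SSZ)), mul(SSZ, mul(SZ, SSZ))), add(add(Z, SSZ), add(Z, Z)))
  step 3: add(add(S(add(SZ, mul(Z, SSZ))), mul(SSZ, mul(SZ, SSZ))), add(add(Z, SSZ), add(Z, Z)))
  step 4: add(S(add(add(SZ, mul(Z, SSZ)), mul(SSZ, mul(SZ, SSZ)))), add(add(Z, SSZ), add(Z, Z)))
  step 5: S(add(add(add(SZ, mul(Z, SSZ)), mul(SSZ, mul(SZ, SSZ))), add(add(Z, SSZ), add(Z, Z))))
  step 6: S(add(add(S(add(Z, mul(Z, SSZ))), mul(SSZ, mul(SZ, SSZ))), add(add(Z, SSZ), add(Z, Z))))
  step 7: S(add(S(add(add(Z, mul(Z, SSZ)), mul(SSZ, mul(SZ, SSZ)))), add(add(Z, SSZ), add(Z, Z))))
  step 8: S(S(add(add(add(Z, mul(Z, SSZ)), mul(SSZ, mul(SZ, SSZ))), add(add(Z, SSZ), add(Z, Z)))))
  step 9: S(S(add(add(mul(Z, SSZ), mul(SSZ, mul(SZ, SSZ))), add(add(Z, SSZ), add(Z, Z)))))
  step 10: S(S(add(add(Z, mul(SSZ, mul(SZ, SSZ))), add(add(Z, SSZ), add(Z, Z)))))
  step 11: S(S(add(mul(SSZ, mul(SZ, SSZ)), add(add(Z, SSZ), add(Z, Z)))))
  step 12: S(S(add(add(mul(SZ, SSZ), mul(SZ, mul(SZ, SSZ))), add(add(Z, SSZ), add(Z, Z)))))
  step 13: S(S(add(add(add(SSZ, mul(Z, SSZ)), mul(SZ, mul(SZ, SSZ))), add(add(Z, SSZ), add(Z, Z)))))
  step 14: S(S(add(add(S(add(SZ, mul(Z, SSZ))), mul(SZ, mul(SZ, SSZ))), add(add(Z, SSZ), add(Z, Z)))))
  step 15: S(S(add(S(add(add(SZ, mul(Z, SSZ)), mul(SZ, mul(SZ, SSZ)))), add(add(Z, SSZ), add(Z, Z)))))
  step 16: S(S(S(add(add(add(SZ, mul(Z, SSZ)), mul(SZ, mul(SZ, SSZ))), add(add(Z, SSZ), add(Z, Z))))))
  step 17: S(S(S(add(add(S(add(Z, mul(Z, SSZ))), mul(SZ, mul(SZ, SSZ))), add(add(Z, SSZ), add(Z, Z))))))

Answer: NO — after 17 steps the term is S(S(S(add(add(S(add(Z, mul(Z, SSZ))), mul(SZ, mul(SZ, SSZ))), add(add(Z, SSZ), add(Z, Z)))))), not yet normal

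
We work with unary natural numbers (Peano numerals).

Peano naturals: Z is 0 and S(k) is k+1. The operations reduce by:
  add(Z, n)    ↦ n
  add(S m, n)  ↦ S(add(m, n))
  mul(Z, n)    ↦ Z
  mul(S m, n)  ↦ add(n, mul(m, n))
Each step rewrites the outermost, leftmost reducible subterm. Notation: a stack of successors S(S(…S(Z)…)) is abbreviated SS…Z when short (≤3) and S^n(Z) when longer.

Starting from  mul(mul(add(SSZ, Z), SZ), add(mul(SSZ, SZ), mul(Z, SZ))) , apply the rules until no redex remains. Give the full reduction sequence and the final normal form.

  start: mul(mul(add(SSZ, Z), SZ), add(mul(SSZ, SZ), mul(Z, SZ)))
  →1  mul(mul(S(add(SZ, Z)), SZ), add(mul(SSZ, SZ), mul(Z, SZ)))
  →2  mul(add(SZ, mul(add(SZ, Z), SZ)), add(mul(SSZ, SZ), mul(Z, SZ)))
  →3  mul(S(add(Z, mul(add(SZ, Z), SZ))), add(mul(SSZ, SZ), mul(Z, SZ)))
  →4  add(add(mul(SSZ, SZ), mul(Z, SZ)), mul(add(Z, mul(add(SZ, Z), SZ)), add(mul(SSZ, SZ), mul(Z, SZ))))
  →5  add(add(add(SZ, mul(SZ, SZ)), mul(Z, SZ)), mul(add(Z, mul(add(SZ, Z), SZ)), add(mul(SSZ, SZ), mul(Z, SZ))))
  →6  add(add(S(add(Z, mul(SZ, SZ))), mul(Z, SZ)), mul(add(Z, mul(add(SZ, Z), SZ)), add(mul(SSZ, SZ), mul(Z, SZ))))
  →7  add(S(add(add(Z, mul(SZ, SZ)), mul(Z, SZ))), mul(add(Z, mul(add(SZ, Z), SZ)), add(mul(SSZ, SZ), mul(Z, SZ))))
  →8  S(add(add(add(Z, mul(SZ, SZ)), mul(Z, SZ)), mul(add(Z, mul(add(SZ, Z), SZ)), add(mul(SSZ, SZ), mul(Z, SZ)))))
  →9  S(add(add(mul(SZ, SZ), mul(Z, SZ)), mul(add(Z, mul(add(SZ, Z), SZ)), add(mul(SSZ, SZ), mul(Z, SZ)))))
  →10  S(add(add(add(SZ, mul(Z, SZ)), mul(Z, SZ)), mul(add(Z, mul(add(SZ, Z), SZ)), add(mul(SSZ, SZ), mul(Z, SZ)))))
  →11  S(add(add(S(add(Z, mul(Z, SZ))), mul(Z, SZ)), mul(add(Z, mul(add(SZ, Z), SZ)), add(mul(SSZ, SZ), mul(Z, SZ)))))
  →12  S(add(S(add(add(Z, mul(Z, SZ)), mul(Z, SZ))), mul(add(Z, mul(add(SZ, Z), SZ)), add(mul(SSZ, SZ), mul(Z, SZ)))))
  →13  S(S(add(add(add(Z, mul(Z, SZ)), mul(Z, SZ)), mul(add(Z, mul(add(SZ, Z), SZ)), add(mul(SSZ, SZ), mul(Z, SZ))))))
  →14  S(S(add(add(mul(Z, SZ), mul(Z, SZ)), mul(add(Z, mul(add(SZ, Z), SZ)), add(mul(SSZ, SZ), mul(Z, SZ))))))
  →15  S(S(add(add(Z, mul(Z, SZ)), mul(add(Z, mul(add(SZ, Z), SZ)), add(mul(SSZ, SZ), mul(Z, SZ))))))
  →16  S(S(add(mul(Z, SZ), mul(add(Z, mul(add(SZ, Z), SZ)), add(mul(SSZ, SZ), mul(Z, SZ))))))
  →17  S(S(add(Z, mul(add(Z, mul(add(SZ, Z), SZ)), add(mul(SSZ, SZ), mul(Z, SZ))))))
  →18  S(S(mul(add(Z, mul(add(SZ, Z), SZ)), add(mul(SSZ, SZ), mul(Z, SZ)))))
  →19  S(S(mul(mul(add(SZ, Z), SZ), add(mul(SSZ, SZ), mul(Z, SZ)))))
  →20  S(S(mul(mul(S(add(Z, Z)), SZ), add(mul(SSZ, SZ), mul(Z, SZ)))))
  →21  S(S(mul(add(SZ, mul(add(Z, Z), SZ)), add(mul(SSZ, SZ), mul(Z, SZ)))))
  →22  S(S(mul(S(add(Z, mul(add(Z, Z), SZ))), add(mul(SSZ, SZ), mul(Z, SZ)))))
  →23  S(S(add(add(mul(SSZ, SZ), mul(Z, SZ)), mul(add(Z, mul(add(Z, Z), SZ)), add(mul(SSZ, SZ), mul(Z, SZ))))))
  →24  S(S(add(add(add(SZ, mul(SZ, SZ)), mul(Z, SZ)), mul(add(Z, mul(add(Z, Z), SZ)), add(mul(SSZ, SZ), mul(Z, SZ))))))
  →25  S(S(add(add(S(add(Z, mul(SZ, SZ))), mul(Z, SZ)), mul(add(Z, mul(add(Z, Z), SZ)), add(mul(SSZ, SZ), mul(Z, SZ))))))
  →26  S(S(add(S(add(add(Z, mul(SZ, SZ)), mul(Z, SZ))), mul(add(Z, mul(add(Z, Z), SZ)), add(mul(SSZ, SZ), mul(Z, SZ))))))
  →27  S(S(S(add(add(add(Z, mul(SZ, SZ)), mul(Z, SZ)), mul(add(Z, mul(add(Z, Z), SZ)), add(mul(SSZ, SZ), mul(Z, SZ)))))))
  →28  S(S(S(add(add(mul(SZ, SZ), mul(Z, SZ)), mul(add(Z, mul(add(Z, Z), SZ)), add(mul(SSZ, SZ), mul(Z, SZ)))))))
  →29  S(S(S(add(add(add(SZ, mul(Z, SZ)), mul(Z, SZ)), mul(add(Z, mul(add(Z, Z), SZ)), add(mul(SSZ, SZ), mul(Z, SZ)))))))
  →30  S(S(S(add(add(S(add(Z, mul(Z, SZ))), mul(Z, SZ)), mul(add(Z, mul(add(Z, Z), SZ)), add(mul(SSZ, SZ), mul(Z, SZ)))))))
  →31  S(S(S(add(S(add(add(Z, mul(Z, SZ)), mul(Z, SZ))), mul(add(Z, mul(add(Z, Z), SZ)), add(mul(SSZ, SZ), mul(Z, SZ)))))))
  →32  S(S(S(S(add(add(add(Z, mul(Z, SZ)), mul(Z, SZ)), mul(add(Z, mul(add(Z, Z), SZ)), add(mul(SSZ, SZ), mul(Z, SZ))))))))
  →33  S(S(S(S(add(add(mul(Z, SZ), mul(Z, SZ)), mul(add(Z, mul(add(Z, Z), SZ)), add(mul(SSZ, SZ), mul(Z, SZ))))))))
  →34  S(S(S(S(add(add(Z, mul(Z, SZ)), mul(add(Z, mul(add(Z, Z), SZ)), add(mul(SSZ, SZ), mul(Z, SZ))))))))
  →35  S(S(S(S(add(mul(Z, SZ), mul(add(Z, mul(add(Z, Z), SZ)), add(mul(SSZ, SZ), mul(Z, SZ))))))))
  →36  S(S(S(S(add(Z, mul(add(Z, mul(add(Z, Z), SZ)), add(mul(SSZ, SZ), mul(Z, SZ))))))))
  →37  S(S(S(S(mul(add(Z, mul(add(Z, Z), SZ)), add(mul(SSZ, SZ), mul(Z, SZ)))))))
  →38  S(S(S(S(mul(mul(add(Z, Z), SZ), add(mul(SSZ, SZ), mul(Z, SZ)))))))
  →39  S(S(S(S(mul(mul(Z, SZ), add(mul(SSZ, SZ), mul(Z, SZ)))))))
  →40  S(S(S(S(mul(Z, add(mul(SSZ, SZ), mul(Z, SZ)))))))
  →41  S^4(Z)

Answer: normal form = S^4(Z)  (in 41 steps)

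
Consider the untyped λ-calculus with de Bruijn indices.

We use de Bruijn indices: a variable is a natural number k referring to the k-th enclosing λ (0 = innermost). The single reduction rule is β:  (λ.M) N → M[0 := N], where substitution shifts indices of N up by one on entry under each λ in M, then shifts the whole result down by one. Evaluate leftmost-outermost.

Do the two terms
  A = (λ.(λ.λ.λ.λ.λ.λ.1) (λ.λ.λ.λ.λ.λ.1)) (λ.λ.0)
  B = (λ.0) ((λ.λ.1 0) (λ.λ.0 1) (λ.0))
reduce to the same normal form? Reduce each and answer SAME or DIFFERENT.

Term A:
  start: (λ.(λ.λ.λ.λ.λ.λ.1) (λ.λ.λ.λ.λ.λ.1)) (λ.λ.0)
  [1] (λ.λ.λ.λ.λ.λ.1) (λ.λ.λ.λ.λ.λ.1)
  [2] λ.λ.λ.λ.λ.1

Term B:
  start: (λ.0) ((λ.λ.1 0) (λ.λ.0 1) (λ.0))
  [1] (λ.λ.1 0) (λ.λ.0 1) (λ.0)
  [2] (λ.(λ.λ.0 1) 0) (λ.0)
  [3] (λ.λ.0 1) (λ.0)
  [4] λ.0 (λ.0)

Answer: DIFFERENT — A ⇓ λ.λ.λ.λ.λ.1, B ⇓ λ.0 (λ.0)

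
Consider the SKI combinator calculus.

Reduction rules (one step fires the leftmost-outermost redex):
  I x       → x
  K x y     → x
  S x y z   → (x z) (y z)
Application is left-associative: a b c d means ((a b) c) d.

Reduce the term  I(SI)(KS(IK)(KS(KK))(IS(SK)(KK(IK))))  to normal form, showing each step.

Answer: normal form = SI(SS(S(SK)K))  (in 5 steps)

Derivation:
  start: I(SI)(KS(IK)(KS(KK))(IS(SK)(KK(IK))))
  step 1: SI(KS(IK)(KS(KK))(IS(SK)(KK(IK))))
  step 2: SI(S(KS(KK))(IS(SK)(KK(IK))))
  step 3: SI(SS(IS(SK)(KK(IK))))
  step 4: SI(SS(S(SK)(KK(IK))))
  step 5: SI(SS(S(SK)K))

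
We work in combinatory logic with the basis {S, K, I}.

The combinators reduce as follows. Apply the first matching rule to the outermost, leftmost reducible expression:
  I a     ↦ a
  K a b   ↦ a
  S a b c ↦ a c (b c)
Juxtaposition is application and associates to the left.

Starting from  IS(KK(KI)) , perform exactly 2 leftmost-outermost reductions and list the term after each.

Answer: after 2 steps: SK

Working:
  start: IS(KK(KI))
  step 1: S(KK(KI))
  step 2: SK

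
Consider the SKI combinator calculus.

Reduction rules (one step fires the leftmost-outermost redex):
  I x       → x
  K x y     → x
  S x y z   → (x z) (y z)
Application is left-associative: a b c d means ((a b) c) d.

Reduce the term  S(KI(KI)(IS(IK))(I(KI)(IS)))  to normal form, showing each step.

  start: S(KI(KI)(IS(IK))(I(KI)(IS)))
  [1] S(I(IS(IK))(I(KI)(IS)))
  [2] S(IS(IK)(I(KI)(IS)))
  [3] S(S(IK)(I(KI)(IS)))
  [4] S(SK(I(KI)(IS)))
  [5] S(SK(KI(IS)))
  [6] S(SKI)

Answer: normal form = S(SKI)  (in 6 steps)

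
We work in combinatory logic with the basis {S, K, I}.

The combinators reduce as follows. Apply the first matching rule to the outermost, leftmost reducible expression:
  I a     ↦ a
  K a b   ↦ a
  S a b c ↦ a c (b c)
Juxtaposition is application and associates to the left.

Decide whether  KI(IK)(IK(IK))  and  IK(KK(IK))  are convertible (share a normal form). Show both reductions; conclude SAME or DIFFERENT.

Term A:
  start: KI(IK)(IK(IK))
  [1] I(IK(IK))
  [2] IK(IK)
  [3] K(IK)
  [4] KK

Term B:
  start: IK(KK(IK))
  [1] K(KK(IK))
  [2] KK

Answer: SAME — A ⇓ KK, B ⇓ KK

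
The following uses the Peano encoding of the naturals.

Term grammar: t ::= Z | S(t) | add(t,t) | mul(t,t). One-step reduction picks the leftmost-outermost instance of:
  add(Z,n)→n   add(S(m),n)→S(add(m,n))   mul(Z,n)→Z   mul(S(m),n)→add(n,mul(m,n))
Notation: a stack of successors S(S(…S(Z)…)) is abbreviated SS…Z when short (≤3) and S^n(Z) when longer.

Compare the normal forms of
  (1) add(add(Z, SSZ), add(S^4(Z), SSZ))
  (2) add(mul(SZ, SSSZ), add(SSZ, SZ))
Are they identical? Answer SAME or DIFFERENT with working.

Answer: DIFFERENT — A ⇓ S^8(Z), B ⇓ S^6(Z)

Derivation:
Term A:
  start: add(add(Z, SSZ), add(S^4(Z), SSZ))
  →1  add(SSZ, add(S^4(Z), SSZ))
  →2  S(add(SZ, add(S^4(Z), SSZ)))
  →3  S(S(add(Z, add(S^4(Z), SSZ))))
  →4  S(S(add(S^4(Z), SSZ)))
  →5  S(S(S(add(SSSZ, SSZ))))
  →6  S(S(S(S(add(SSZ, SSZ)))))
  →7  S(S(S(S(S(add(SZ, SSZ))))))
  →8  S(S(S(S(S(S(add(Z, SSZ)))))))
  →9  S^8(Z)

Term B:
  start: add(mul(SZ, SSSZ), add(SSZ, SZ))
  →1  add(add(SSSZ, mul(Z, SSSZ)), add(SSZ, SZ))
  →2  add(S(add(SSZ, mul(Z, SSSZ))), add(SSZ, SZ))
  →3  S(add(add(SSZ, mul(Z, SSSZ)), add(SSZ, SZ)))
  →4  S(add(S(add(SZ, mul(Z, SSSZ))), add(SSZ, SZ)))
  →5  S(S(add(add(SZ, mul(Z, SSSZ)), add(SSZ, SZ))))
  →6  S(S(add(S(add(Z, mul(Z, SSSZ))), add(SSZ, SZ))))
  →7  S(S(S(add(add(Z, mul(Z, SSSZ)), add(SSZ, SZ)))))
  →8  S(S(S(add(mul(Z, SSSZ), add(SSZ, SZ)))))
  →9  S(S(S(add(Z, add(SSZ, SZ)))))
  →10  S(S(S(add(SSZ, SZ))))
  →11  S(S(S(S(add(SZ, SZ)))))
  →12  S(S(S(S(S(add(Z, SZ))))))
  →13  S^6(Z)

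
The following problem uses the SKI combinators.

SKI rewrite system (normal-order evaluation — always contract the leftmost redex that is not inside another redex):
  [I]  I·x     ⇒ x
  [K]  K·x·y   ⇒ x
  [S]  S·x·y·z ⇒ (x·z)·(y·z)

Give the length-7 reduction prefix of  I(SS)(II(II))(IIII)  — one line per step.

  start: I(SS)(II(II))(IIII)
  step 1: SS(II(II))(IIII)
  step 2: S(IIII)(II(II)(IIII))
  step 3: S(III)(II(II)(IIII))
  step 4: S(II)(II(II)(IIII))
  step 5: SI(II(II)(IIII))
  step 6: SI(I(II)(IIII))
  step 7: SI(II(IIII))

Answer: after 7 steps: SI(II(IIII))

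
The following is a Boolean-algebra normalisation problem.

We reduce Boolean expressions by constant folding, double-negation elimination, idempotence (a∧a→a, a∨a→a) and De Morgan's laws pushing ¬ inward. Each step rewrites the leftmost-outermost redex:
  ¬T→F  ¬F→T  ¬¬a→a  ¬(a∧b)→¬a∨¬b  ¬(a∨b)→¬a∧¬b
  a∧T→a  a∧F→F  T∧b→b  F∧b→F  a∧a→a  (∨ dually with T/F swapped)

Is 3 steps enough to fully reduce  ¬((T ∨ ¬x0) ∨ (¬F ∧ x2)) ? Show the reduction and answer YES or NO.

  start: ¬((T ∨ ¬x0) ∨ (¬F ∧ x2))
  →1  ¬(T ∨ ¬x0) ∧ ¬(¬F ∧ x2)
  →2  (¬T ∧ ¬¬x0) ∧ ¬(¬F ∧ x2)
  →3  (F ∧ ¬¬x0) ∧ ¬(¬F ∧ x2)

Answer: NO — after 3 steps the term is (F ∧ ¬¬x0) ∧ ¬(¬F ∧ x2), not yet normal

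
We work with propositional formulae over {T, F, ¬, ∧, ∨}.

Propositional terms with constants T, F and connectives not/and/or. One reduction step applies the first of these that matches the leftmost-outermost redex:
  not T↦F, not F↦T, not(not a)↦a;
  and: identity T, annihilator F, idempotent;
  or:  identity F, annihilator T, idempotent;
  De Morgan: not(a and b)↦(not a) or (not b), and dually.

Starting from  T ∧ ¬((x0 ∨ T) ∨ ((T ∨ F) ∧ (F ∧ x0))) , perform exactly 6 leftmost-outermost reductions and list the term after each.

Answer: after 6 steps: F

Reduction:
  start: T ∧ ¬((x0 ∨ T) ∨ ((T ∨ F) ∧ (F ∧ x0)))
  [1] ¬((x0 ∨ T) ∨ ((T ∨ F) ∧ (F ∧ x0)))
  [2] ¬(x0 ∨ T) ∧ ¬((T ∨ F) ∧ (F ∧ x0))
  [3] (¬x0 ∧ ¬T) ∧ ¬((T ∨ F) ∧ (F ∧ x0))
  [4] (¬x0 ∧ F) ∧ ¬((T ∨ F) ∧ (F ∧ x0))
  [5] F ∧ ¬((T ∨ F) ∧ (F ∧ x0))
  [6] F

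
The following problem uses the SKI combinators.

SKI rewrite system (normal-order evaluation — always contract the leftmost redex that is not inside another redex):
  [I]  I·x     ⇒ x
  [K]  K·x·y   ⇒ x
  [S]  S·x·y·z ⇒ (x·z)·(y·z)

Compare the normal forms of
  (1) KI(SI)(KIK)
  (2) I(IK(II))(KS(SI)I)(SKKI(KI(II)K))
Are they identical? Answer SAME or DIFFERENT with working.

Term A:
  start: KI(SI)(KIK)
  →1  I(KIK)
  →2  KIK
  →3  I

Term B:
  start: I(IK(II))(KS(SI)I)(SKKI(KI(II)K))
  →1  IK(II)(KS(SI)I)(SKKI(KI(II)K))
  →2  K(II)(KS(SI)I)(SKKI(KI(II)K))
  →3  II(SKKI(KI(II)K))
  →4  I(SKKI(KI(II)K))
  →5  SKKI(KI(II)K)
  →6  KI(KI)(KI(II)K)
  →7  I(KI(II)K)
  →8  KI(II)K
  →9  IK
  →10  K

Answer: DIFFERENT — A ⇓ I, B ⇓ K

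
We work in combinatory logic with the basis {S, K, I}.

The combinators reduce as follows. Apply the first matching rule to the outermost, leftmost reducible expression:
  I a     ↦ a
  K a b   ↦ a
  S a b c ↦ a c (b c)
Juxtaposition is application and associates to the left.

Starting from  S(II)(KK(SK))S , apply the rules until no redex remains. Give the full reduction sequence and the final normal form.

Answer: normal form = S(KS)  (in 4 steps)

Working:
  start: S(II)(KK(SK))S
  [1] IIS(KK(SK)S)
  [2] IS(KK(SK)S)
  [3] S(KK(SK)S)
  [4] S(KS)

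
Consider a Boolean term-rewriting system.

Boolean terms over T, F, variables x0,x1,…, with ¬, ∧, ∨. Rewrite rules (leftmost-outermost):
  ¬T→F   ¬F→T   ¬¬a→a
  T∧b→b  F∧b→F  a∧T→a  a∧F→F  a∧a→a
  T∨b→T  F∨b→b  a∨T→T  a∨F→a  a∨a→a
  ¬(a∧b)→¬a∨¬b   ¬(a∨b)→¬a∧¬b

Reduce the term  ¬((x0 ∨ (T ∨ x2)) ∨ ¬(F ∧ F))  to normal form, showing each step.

Answer: normal form = F  (in 7 steps)

Derivation:
  start: ¬((x0 ∨ (T ∨ x2)) ∨ ¬(F ∧ F))
  →1  ¬(x0 ∨ (T ∨ x2)) ∧ ¬¬(F ∧ F)
  →2  (¬x0 ∧ ¬(T ∨ x2)) ∧ ¬¬(F ∧ F)
  →3  (¬x0 ∧ (¬T ∧ ¬x2)) ∧ ¬¬(F ∧ F)
  →4  (¬x0 ∧ (F ∧ ¬x2)) ∧ ¬¬(F ∧ F)
  →5  (¬x0 ∧ F) ∧ ¬¬(F ∧ F)
  →6  F ∧ ¬¬(F ∧ F)
  →7  F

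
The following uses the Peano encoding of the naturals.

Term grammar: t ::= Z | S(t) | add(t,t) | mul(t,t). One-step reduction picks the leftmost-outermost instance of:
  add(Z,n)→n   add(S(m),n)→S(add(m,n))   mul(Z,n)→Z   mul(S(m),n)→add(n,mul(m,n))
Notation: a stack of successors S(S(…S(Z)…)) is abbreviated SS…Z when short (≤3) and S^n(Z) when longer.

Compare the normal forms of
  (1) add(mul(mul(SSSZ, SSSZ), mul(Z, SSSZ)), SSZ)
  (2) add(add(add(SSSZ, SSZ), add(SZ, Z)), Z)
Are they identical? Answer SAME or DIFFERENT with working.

Term A:
  start: add(mul(mul(SSSZ, SSSZ), mul(Z, SSSZ)), SSZ)
  →1  add(mul(add(SSSZ, mul(SSZ, SSSZ)), mul(Z, SSSZ)), SSZ)
  →2  add(mul(S(add(SSZ, mul(SSZ, SSSZ))), mul(Z, SSSZ)), SSZ)
  →3  add(add(mul(Z, SSSZ), mul(add(SSZ, mul(SSZ, SSSZ)), mul(Z, SSSZ))), SSZ)
  →4  add(add(Z, mul(add(SSZ, mul(SSZ, SSSZ)), mul(Z, SSSZ))), SSZ)
  →5  add(mul(add(SSZ, mul(SSZ, SSSZ)), mul(Z, SSSZ)), SSZ)
  →6  add(mul(S(add(SZ, mul(SSZ, SSSZ))), mul(Z, SSSZ)), SSZ)
  →7  add(add(mul(Z, SSSZ), mul(add(SZ, mul(SSZ, SSSZ)), mul(Z, SSSZ))), SSZ)
  →8  add(add(Z, mul(add(SZ, mul(SSZ, SSSZ)), mul(Z, SSSZ))), SSZ)
  →9  add(mul(add(SZ, mul(SSZ, SSSZ)), mul(Z, SSSZ)), SSZ)
  →10  add(mul(S(add(Z, mul(SSZ, SSSZ))), mul(Z, SSSZ)), SSZ)
  →11  add(add(mul(Z, SSSZ), mul(add(Z, mul(SSZ, SSSZ)), mul(Z, SSSZ))), SSZ)
  →12  add(add(Z, mul(add(Z, mul(SSZ, SSSZ)), mul(Z, SSSZ))), SSZ)
  →13  add(mul(add(Z, mul(SSZ, SSSZ)), mul(Z, SSSZ)), SSZ)
  →14  add(mul(mul(SSZ, SSSZ), mul(Z, SSSZ)), SSZ)
  →15  add(mul(add(SSSZ, mul(SZ, SSSZ)), mul(Z, SSSZ)), SSZ)
  →16  add(mul(S(add(SSZ, mul(SZ, SSSZ))), mul(Z, SSSZ)), SSZ)
  →17  add(add(mul(Z, SSSZ), mul(add(SSZ, mul(SZ, SSSZ)), mul(Z, SSSZ))), SSZ)
  →18  add(add(Z, mul(add(SSZ, mul(SZ, SSSZ)), mul(Z, SSSZ))), SSZ)
  →19  add(mul(add(SSZ, mul(SZ, SSSZ)), mul(Z, SSSZ)), SSZ)
  →20  add(mul(S(add(SZ, mul(SZ, SSSZ))), mul(Z, SSSZ)), SSZ)
  →21  add(add(mul(Z, SSSZ), mul(add(SZ, mul(SZ, SSSZ)), mul(Z, SSSZ))), SSZ)
  →22  add(add(Z, mul(add(SZ, mul(SZ, SSSZ)), mul(Z, SSSZ))), SSZ)
  →23  add(mul(add(SZ, mul(SZ, SSSZ)), mul(Z, SSSZ)), SSZ)
  →24  add(mul(S(add(Z, mul(SZ, SSSZ))), mul(Z, SSSZ)), SSZ)
  →25  add(add(mul(Z, SSSZ), mul(add(Z, mul(SZ, SSSZ)), mul(Z, SSSZ))), SSZ)
  →26  add(add(Z, mul(add(Z, mul(SZ, SSSZ)), mul(Z, SSSZ))), SSZ)
  →27  add(mul(add(Z, mul(SZ, SSSZ)), mul(Z, SSSZ)), SSZ)
  →28  add(mul(mul(SZ, SSSZ), mul(Z, SSSZ)), SSZ)
  →29  add(mul(add(SSSZ, mul(Z, SSSZ)), mul(Z, SSSZ)), SSZ)
  →30  add(mul(S(add(SSZ, mul(Z, SSSZ))), mul(Z, SSSZ)), SSZ)
  →31  add(add(mul(Z, SSSZ), mul(add(SSZ, mul(Z, SSSZ)), mul(Z, SSSZ))), SSZ)
  →32  add(add(Z, mul(add(SSZ, mul(Z, SSSZ)), mul(Z, SSSZ))), SSZ)
  →33  add(mul(add(SSZ, mul(Z, SSSZ)), mul(Z, SSSZ)), SSZ)
  →34  add(mul(S(add(SZ, mul(Z, SSSZ))), mul(Z, SSSZ)), SSZ)
  →35  add(add(mul(Z, SSSZ), mul(add(SZ, mul(Z, SSSZ)), mul(Z, SSSZ))), SSZ)
  →36  add(add(Z, mul(add(SZ, mul(Z, SSSZ)), mul(Z, SSSZ))), SSZ)
  →37  add(mul(add(SZ, mul(Z, SSSZ)), mul(Z, SSSZ)), SSZ)
  →38  add(mul(S(add(Z, mul(Z, SSSZ))), mul(Z, SSSZ)), SSZ)
  →39  add(add(mul(Z, SSSZ), mul(add(Z, mul(Z, SSSZ)), mul(Z, SSSZ))), SSZ)
  →40  add(add(Z, mul(add(Z, mul(Z, SSSZ)), mul(Z, SSSZ))), SSZ)
  →41  add(mul(add(Z, mul(Z, SSSZ)), mul(Z, SSSZ)), SSZ)
  →42  add(mul(mul(Z, SSSZ), mul(Z, SSSZ)), SSZ)
  →43  add(mul(Z, mul(Z, SSSZ)), SSZ)
  →44  add(Z, SSZ)
  →45  SSZ

Term B:
  start: add(add(add(SSSZ, SSZ), add(SZ, Z)), Z)
  →1  add(add(S(add(SSZ, SSZ)), add(SZ, Z)), Z)
  →2  add(S(add(add(SSZ, SSZ), add(SZ, Z))), Z)
  →3  S(add(add(add(SSZ, SSZ), add(SZ, Z)), Z))
  →4  S(add(add(S(add(SZ, SSZ)), add(SZ, Z)), Z))
  →5  S(add(S(add(add(SZ, SSZ), add(SZ, Z))), Z))
  →6  S(S(add(add(add(SZ, SSZ), add(SZ, Z)), Z)))
  →7  S(S(add(add(S(add(Z, SSZ)), add(SZ, Z)), Z)))
  →8  S(S(add(S(add(add(Z, SSZ), add(SZ, Z))), Z)))
  →9  S(S(S(add(add(add(Z, SSZ), add(SZ, Z)), Z))))
  →10  S(S(S(add(add(SSZ, add(SZ, Z)), Z))))
  →11  S(S(S(add(S(add(SZ, add(SZ, Z))), Z))))
  →12  S(S(S(S(add(add(SZ, add(SZ, Z)), Z)))))
  →13  S(S(S(S(add(S(add(Z, add(SZ, Z))), Z)))))
  →14  S(S(S(S(S(add(add(Z, add(SZ, Z)), Z))))))
  →15  S(S(S(S(S(add(add(SZ, Z), Z))))))
  →16  S(S(S(S(S(add(S(add(Z, Z)), Z))))))
  →17  S(S(S(S(S(S(add(add(Z, Z), Z)))))))
  →18  S(S(S(S(S(S(add(Z, Z)))))))
  →19  S^6(Z)

Answer: DIFFERENT — A ⇓ SSZ, B ⇓ S^6(Z)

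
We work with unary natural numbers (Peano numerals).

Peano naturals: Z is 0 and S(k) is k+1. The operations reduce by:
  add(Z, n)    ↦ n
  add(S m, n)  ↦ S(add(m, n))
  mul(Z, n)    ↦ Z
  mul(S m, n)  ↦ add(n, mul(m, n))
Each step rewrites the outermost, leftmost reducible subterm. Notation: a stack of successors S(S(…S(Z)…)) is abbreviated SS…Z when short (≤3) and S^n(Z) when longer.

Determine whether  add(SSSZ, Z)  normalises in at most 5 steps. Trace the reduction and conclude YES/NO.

Answer: YES — reaches normal form SSSZ in 4 ≤ 5 steps

Reduction:
  start: add(SSSZ, Z)
  →1  S(add(SSZ, Z))
  →2  S(S(add(SZ, Z)))
  →3  S(S(S(add(Z, Z))))
  →4  SSSZ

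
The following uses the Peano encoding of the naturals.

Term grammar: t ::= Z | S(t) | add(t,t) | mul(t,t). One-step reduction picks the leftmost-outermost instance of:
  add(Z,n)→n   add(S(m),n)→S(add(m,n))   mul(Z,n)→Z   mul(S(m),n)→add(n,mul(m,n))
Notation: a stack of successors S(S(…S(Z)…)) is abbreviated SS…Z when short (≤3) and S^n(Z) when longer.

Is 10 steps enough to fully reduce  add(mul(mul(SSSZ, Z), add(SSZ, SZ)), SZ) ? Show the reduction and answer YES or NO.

Answer: YES — reaches normal form SZ in 9 ≤ 10 steps

Working:
  start: add(mul(mul(SSSZ, Z), add(SSZ, SZ)), SZ)
  step 1: add(mul(add(Z, mul(SSZ, Z)), add(SSZ, SZ)), SZ)
  step 2: add(mul(mul(SSZ, Z), add(SSZ, SZ)), SZ)
  step 3: add(mul(add(Z, mul(SZ, Z)), add(SSZ, SZ)), SZ)
  step 4: add(mul(mul(SZ, Z), add(SSZ, SZ)), SZ)
  step 5: add(mul(add(Z, mul(Z, Z)), add(SSZ, SZ)), SZ)
  step 6: add(mul(mul(Z, Z), add(SSZ, SZ)), SZ)
  step 7: add(mul(Z, add(SSZ, SZ)), SZ)
  step 8: add(Z, SZ)
  step 9: SZ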